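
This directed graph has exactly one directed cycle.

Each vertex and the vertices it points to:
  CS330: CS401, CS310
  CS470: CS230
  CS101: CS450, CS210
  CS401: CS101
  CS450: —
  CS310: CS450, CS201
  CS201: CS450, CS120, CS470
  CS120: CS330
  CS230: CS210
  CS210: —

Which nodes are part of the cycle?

DFS with gray/black marking from CS120:
CS120 gray
  CS330 gray
    CS401 gray
      CS101 gray
        CS450 gray
        CS450 black
        CS210 gray
        CS210 black
      CS101 black
    CS401 black
    CS310 gray
      CS310→CS450: CS450 black — skip
      CS201 gray
        CS201→CS450: CS450 black — skip
        CS201→CS120: CS120 is gray → back edge
Back edge closes the cycle CS120 → CS330 → CS310 → CS201 → CS120; its vertices are {CS120, CS201, CS310, CS330}.

CS120, CS201, CS310, CS330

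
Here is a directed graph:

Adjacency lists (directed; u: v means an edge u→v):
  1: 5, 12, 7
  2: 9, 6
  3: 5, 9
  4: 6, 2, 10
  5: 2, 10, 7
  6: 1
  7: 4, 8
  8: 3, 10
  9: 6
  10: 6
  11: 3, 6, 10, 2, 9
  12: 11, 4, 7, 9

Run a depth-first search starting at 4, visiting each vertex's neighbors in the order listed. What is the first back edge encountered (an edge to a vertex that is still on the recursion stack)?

DFS from 4 (visiting each vertex's neighbors in the order listed); mark gray on enter, black on exit:
4 gray
  6 gray
    1 gray
      5 gray
        2 gray
          9 gray
            9→6: 6 is gray → back edge
First back edge: 9 → 6.

9->6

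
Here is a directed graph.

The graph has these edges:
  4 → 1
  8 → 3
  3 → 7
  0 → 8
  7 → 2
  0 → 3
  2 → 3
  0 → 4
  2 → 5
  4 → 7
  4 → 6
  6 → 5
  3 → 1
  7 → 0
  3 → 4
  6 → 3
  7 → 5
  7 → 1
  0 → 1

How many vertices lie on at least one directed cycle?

A vertex is on a directed cycle iff it belongs to a strongly connected component of size ≥ 2 (or has a self-loop).
The vertices on cycles are {0, 2, 3, 4, 6, 7, 8} — 7 in total.

7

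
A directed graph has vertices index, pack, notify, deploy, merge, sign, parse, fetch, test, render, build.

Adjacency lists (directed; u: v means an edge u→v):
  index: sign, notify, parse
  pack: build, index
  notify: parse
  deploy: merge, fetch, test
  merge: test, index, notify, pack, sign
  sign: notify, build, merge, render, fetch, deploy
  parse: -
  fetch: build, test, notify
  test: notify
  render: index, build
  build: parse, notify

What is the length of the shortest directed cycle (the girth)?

2

For each vertex v, BFS finds the shortest path from v back to v.
The shortest such closed walk is merge → sign → merge, length 2.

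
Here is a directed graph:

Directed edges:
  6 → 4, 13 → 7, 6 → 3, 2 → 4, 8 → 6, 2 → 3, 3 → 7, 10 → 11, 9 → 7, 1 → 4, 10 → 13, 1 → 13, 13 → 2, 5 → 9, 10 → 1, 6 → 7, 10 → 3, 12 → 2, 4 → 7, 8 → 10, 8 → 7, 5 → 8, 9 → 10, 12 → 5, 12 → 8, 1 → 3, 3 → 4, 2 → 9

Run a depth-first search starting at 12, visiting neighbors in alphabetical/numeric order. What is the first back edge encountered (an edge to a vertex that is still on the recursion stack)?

13->2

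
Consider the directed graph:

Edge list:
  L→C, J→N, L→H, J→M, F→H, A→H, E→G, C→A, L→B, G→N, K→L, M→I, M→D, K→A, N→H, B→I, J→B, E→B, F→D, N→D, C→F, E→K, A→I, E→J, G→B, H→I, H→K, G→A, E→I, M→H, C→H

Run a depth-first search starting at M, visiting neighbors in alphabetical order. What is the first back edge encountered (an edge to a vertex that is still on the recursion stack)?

A->H

DFS from M (visiting neighbors in alphabetical order); mark gray on enter, black on exit:
M gray
  D gray
  D black
  H gray
    I gray
    I black
    K gray
      A gray
        A→H: H is gray → back edge
First back edge: A → H.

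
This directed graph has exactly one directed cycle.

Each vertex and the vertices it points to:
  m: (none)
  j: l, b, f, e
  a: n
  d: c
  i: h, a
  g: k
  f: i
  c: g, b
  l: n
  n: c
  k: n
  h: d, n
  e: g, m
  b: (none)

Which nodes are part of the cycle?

DFS with gray/black marking from g:
g gray
  k gray
    n gray
      c gray
        c→g: g is gray → back edge
Back edge closes the cycle g → k → n → c → g; its vertices are {c, g, k, n}.

c, g, k, n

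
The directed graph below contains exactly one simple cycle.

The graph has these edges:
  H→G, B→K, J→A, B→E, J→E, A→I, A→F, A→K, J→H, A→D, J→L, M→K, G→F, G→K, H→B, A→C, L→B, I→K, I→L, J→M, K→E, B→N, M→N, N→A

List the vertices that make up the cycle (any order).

A, B, I, L, N

DFS with gray/black marking from A:
A gray
  I gray
    K gray
      E gray
      E black
    K black
    L gray
      B gray
        N gray
          N→A: A is gray → back edge
Back edge closes the cycle A → I → L → B → N → A; its vertices are {A, B, I, L, N}.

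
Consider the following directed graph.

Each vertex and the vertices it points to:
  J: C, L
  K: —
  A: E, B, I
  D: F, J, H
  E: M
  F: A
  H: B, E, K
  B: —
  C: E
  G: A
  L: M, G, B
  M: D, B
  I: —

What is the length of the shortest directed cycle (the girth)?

For each vertex v, BFS finds the shortest path from v back to v.
The shortest such closed walk is D → H → E → M → D, length 4.

4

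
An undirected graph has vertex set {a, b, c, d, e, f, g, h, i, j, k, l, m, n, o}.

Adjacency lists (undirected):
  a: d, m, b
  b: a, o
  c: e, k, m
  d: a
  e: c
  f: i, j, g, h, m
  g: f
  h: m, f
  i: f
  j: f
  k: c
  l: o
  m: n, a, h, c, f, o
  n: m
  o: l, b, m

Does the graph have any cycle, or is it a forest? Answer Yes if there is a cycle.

DFS, tracking each vertex's parent; an edge to a visited non-parent vertex closes a cycle.
Start from d:
visit d (parent –)
  visit a (parent d)
    a–d: parent, skip
    visit m (parent a)
      visit n (parent m)
        n–m: parent, skip
      m–a: parent, skip
      visit h (parent m)
        h–m: parent, skip
        visit f (parent h)
          visit i (parent f)
            i–f: parent, skip
          visit j (parent f)
            j–f: parent, skip
          visit g (parent f)
            g–f: parent, skip
          f–h: parent, skip
          f–m: m visited and ≠ parent → cycle
Cycle: m – h – f – m.

Yes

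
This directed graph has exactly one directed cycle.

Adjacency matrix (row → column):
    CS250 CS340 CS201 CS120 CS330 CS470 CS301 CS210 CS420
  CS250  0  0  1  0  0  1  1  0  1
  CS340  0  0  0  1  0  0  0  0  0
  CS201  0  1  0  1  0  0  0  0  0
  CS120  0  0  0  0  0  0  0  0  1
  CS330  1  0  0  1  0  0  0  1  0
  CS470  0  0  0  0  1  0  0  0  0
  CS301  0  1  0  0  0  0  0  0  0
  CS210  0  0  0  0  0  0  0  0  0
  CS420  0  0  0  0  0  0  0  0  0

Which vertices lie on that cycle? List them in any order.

DFS with gray/black marking from CS470:
CS470 gray
  CS330 gray
    CS210 gray
    CS210 black
    CS120 gray
      CS420 gray
      CS420 black
    CS120 black
    CS250 gray
      CS250→CS420: CS420 black — skip
      CS250→CS470: CS470 is gray → back edge
Back edge closes the cycle CS470 → CS330 → CS250 → CS470; its vertices are {CS250, CS330, CS470}.

CS250, CS330, CS470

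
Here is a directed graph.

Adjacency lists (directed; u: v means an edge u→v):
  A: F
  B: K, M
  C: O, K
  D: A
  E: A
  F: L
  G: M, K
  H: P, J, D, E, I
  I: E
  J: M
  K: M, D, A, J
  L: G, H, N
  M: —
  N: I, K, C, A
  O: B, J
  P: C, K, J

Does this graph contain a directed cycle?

Yes

DFS with white/gray/black marking, starting from I:
I gray
  E gray
    A gray
      F gray
        L gray
          G gray
            M gray
            M black
            K gray
              K→M: M black — skip
              D gray
                D→A: A is gray → back edge
Back edge found, so a cycle exists: A → F → L → G → K → D → A.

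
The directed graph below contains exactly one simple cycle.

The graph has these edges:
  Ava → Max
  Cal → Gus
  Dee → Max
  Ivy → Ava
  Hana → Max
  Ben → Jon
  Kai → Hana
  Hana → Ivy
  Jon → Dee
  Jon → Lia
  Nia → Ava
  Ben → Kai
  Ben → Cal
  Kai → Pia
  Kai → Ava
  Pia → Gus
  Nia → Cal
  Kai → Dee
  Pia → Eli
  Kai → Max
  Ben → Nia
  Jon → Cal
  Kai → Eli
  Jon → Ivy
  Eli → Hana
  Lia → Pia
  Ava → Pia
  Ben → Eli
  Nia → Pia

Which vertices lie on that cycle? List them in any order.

Ava, Eli, Ivy, Pia, Hana

DFS with gray/black marking from Eli:
Eli gray
  Hana gray
    Max gray
    Max black
    Ivy gray
      Ava gray
        Pia gray
          Gus gray
          Gus black
          Pia→Eli: Eli is gray → back edge
Back edge closes the cycle Eli → Hana → Ivy → Ava → Pia → Eli; its vertices are {Ava, Eli, Ivy, Pia, Hana}.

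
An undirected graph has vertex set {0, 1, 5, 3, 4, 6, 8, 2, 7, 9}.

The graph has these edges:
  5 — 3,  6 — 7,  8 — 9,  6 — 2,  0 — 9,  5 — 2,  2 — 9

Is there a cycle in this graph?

DFS, tracking each vertex's parent; an edge to a visited non-parent vertex closes a cycle.
Start from 1:
visit 1 (parent –)
visit 0 (parent –)
  visit 9 (parent 0)
    visit 8 (parent 9)
      8–9: parent, skip
    9–0: parent, skip
    visit 2 (parent 9)
      visit 5 (parent 2)
        5–2: parent, skip
        visit 3 (parent 5)
          3–5: parent, skip
      2–9: parent, skip
      visit 6 (parent 2)
        visit 7 (parent 6)
          7–6: parent, skip
        6–2: parent, skip
visit 4 (parent –)
No non-parent visited neighbor found — the graph is a forest.

No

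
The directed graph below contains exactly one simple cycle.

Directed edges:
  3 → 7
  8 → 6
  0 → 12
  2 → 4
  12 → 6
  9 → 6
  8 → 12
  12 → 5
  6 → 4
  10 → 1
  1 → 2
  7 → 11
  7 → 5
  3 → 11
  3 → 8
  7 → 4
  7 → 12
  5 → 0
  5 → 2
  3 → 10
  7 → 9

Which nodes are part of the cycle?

DFS with gray/black marking from 12:
12 gray
  5 gray
    0 gray
      0→12: 12 is gray → back edge
Back edge closes the cycle 12 → 5 → 0 → 12; its vertices are {0, 5, 12}.

0, 5, 12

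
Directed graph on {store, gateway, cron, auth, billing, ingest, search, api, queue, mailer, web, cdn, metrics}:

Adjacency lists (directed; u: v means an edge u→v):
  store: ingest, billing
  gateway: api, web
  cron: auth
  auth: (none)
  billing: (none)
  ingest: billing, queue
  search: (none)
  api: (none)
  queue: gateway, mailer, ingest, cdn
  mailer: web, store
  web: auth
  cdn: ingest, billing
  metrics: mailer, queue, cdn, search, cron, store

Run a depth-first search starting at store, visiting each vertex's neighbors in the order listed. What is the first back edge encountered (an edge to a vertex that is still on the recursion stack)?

mailer→store

DFS from store (visiting each vertex's neighbors in the order listed); mark gray on enter, black on exit:
store gray
  ingest gray
    billing gray
    billing black
    queue gray
      gateway gray
        api gray
        api black
        web gray
          auth gray
          auth black
        web black
      gateway black
      mailer gray
        mailer→web: web black — skip
        mailer→store: store is gray → back edge
First back edge: mailer → store.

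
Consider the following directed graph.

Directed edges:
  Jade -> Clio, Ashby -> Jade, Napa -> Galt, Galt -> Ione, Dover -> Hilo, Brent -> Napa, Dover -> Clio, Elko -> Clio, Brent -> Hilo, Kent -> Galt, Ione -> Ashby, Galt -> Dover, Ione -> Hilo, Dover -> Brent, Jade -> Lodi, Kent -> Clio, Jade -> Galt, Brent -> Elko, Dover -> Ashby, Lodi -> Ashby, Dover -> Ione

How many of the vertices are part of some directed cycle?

8

A vertex is on a directed cycle iff it belongs to a strongly connected component of size ≥ 2 (or has a self-loop).
The vertices on cycles are {Galt, Ione, Jade, Lodi, Napa, Ashby, Brent, Dover} — 8 in total.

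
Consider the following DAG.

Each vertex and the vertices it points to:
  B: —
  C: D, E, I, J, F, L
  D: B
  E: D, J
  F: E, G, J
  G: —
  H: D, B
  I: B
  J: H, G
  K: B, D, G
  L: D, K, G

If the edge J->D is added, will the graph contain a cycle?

Adding J→D creates a cycle iff D can already reach J.
Explore from D: no path reaches J. The graph stays acyclic.

No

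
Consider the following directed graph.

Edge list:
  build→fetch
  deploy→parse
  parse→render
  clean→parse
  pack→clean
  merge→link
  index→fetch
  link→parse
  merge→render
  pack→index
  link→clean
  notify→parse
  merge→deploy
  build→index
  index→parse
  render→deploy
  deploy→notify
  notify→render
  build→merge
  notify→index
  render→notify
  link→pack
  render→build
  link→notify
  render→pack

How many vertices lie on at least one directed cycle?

10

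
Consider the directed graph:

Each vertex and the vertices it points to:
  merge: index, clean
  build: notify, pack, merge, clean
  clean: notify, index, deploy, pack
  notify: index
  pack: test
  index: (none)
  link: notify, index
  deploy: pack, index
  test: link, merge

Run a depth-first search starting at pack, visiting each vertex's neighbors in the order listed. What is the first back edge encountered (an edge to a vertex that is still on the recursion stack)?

deploy→pack

DFS from pack (visiting each vertex's neighbors in the order listed); mark gray on enter, black on exit:
pack gray
  test gray
    link gray
      notify gray
        index gray
        index black
      notify black
      link→index: index black — skip
    link black
    merge gray
      merge→index: index black — skip
      clean gray
        clean→notify: notify black — skip
        clean→index: index black — skip
        deploy gray
          deploy→pack: pack is gray → back edge
First back edge: deploy → pack.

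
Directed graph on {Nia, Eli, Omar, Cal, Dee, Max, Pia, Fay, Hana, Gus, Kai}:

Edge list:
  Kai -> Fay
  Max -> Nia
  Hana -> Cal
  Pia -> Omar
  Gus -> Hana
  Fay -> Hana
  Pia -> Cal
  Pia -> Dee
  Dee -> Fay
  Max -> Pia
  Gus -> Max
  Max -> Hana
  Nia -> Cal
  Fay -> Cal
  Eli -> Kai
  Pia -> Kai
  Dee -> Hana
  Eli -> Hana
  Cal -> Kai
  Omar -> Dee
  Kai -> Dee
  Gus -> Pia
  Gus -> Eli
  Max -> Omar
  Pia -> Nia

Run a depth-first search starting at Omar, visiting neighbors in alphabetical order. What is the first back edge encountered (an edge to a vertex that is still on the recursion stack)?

DFS from Omar (visiting neighbors in alphabetical order); mark gray on enter, black on exit:
Omar gray
  Dee gray
    Fay gray
      Cal gray
        Kai gray
          Kai→Dee: Dee is gray → back edge
First back edge: Kai → Dee.

Kai→Dee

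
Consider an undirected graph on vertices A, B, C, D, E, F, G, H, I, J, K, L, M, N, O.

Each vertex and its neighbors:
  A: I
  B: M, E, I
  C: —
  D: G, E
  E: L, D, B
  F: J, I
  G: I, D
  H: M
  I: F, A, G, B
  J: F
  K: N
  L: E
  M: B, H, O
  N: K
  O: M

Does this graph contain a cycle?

Yes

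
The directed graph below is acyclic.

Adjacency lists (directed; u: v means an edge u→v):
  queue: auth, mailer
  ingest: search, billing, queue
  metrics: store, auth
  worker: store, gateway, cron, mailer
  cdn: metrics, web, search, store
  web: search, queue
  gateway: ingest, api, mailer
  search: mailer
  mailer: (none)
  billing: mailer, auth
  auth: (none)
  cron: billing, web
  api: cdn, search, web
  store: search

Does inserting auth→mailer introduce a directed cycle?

No

Adding auth→mailer creates a cycle iff mailer can already reach auth.
Explore from mailer: no path reaches auth. The graph stays acyclic.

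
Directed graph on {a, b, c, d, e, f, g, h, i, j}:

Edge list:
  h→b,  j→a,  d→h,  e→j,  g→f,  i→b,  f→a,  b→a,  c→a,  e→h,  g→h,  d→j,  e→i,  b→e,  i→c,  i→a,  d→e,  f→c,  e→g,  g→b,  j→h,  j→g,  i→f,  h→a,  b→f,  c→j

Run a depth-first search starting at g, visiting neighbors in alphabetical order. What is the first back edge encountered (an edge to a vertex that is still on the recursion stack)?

e->g

DFS from g (visiting neighbors in alphabetical order); mark gray on enter, black on exit:
g gray
  b gray
    a gray
    a black
    e gray
      e→g: g is gray → back edge
First back edge: e → g.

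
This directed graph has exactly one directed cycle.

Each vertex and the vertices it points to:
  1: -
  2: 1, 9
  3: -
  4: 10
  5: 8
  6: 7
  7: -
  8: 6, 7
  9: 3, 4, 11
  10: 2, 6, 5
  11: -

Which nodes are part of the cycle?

DFS with gray/black marking from 10:
10 gray
  2 gray
    1 gray
    1 black
    9 gray
      3 gray
      3 black
      4 gray
        4→10: 10 is gray → back edge
Back edge closes the cycle 10 → 2 → 9 → 4 → 10; its vertices are {2, 4, 9, 10}.

2, 4, 9, 10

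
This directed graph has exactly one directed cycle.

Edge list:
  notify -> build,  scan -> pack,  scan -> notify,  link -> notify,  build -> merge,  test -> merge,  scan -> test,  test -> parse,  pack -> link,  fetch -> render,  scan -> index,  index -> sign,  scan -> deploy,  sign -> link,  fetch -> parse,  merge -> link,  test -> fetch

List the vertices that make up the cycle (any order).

DFS with gray/black marking from notify:
notify gray
  build gray
    merge gray
      link gray
        link→notify: notify is gray → back edge
Back edge closes the cycle notify → build → merge → link → notify; its vertices are {link, build, merge, notify}.

link, build, merge, notify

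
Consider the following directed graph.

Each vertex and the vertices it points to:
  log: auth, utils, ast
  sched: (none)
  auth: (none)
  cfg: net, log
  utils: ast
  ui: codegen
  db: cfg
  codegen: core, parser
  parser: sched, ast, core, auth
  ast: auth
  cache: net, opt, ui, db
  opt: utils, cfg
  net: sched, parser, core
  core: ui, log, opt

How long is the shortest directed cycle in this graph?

For each vertex v, BFS finds the shortest path from v back to v.
The shortest such closed walk is ui → codegen → core → ui, length 3.

3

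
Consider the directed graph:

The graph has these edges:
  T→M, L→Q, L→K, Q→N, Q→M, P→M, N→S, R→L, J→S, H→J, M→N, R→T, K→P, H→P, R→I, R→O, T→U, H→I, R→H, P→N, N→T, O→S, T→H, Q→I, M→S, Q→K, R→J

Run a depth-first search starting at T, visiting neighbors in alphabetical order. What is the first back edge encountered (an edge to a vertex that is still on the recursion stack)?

N->T

DFS from T (visiting neighbors in alphabetical order); mark gray on enter, black on exit:
T gray
  H gray
    I gray
    I black
    J gray
      S gray
      S black
    J black
    P gray
      M gray
        N gray
          N→S: S black — skip
          N→T: T is gray → back edge
First back edge: N → T.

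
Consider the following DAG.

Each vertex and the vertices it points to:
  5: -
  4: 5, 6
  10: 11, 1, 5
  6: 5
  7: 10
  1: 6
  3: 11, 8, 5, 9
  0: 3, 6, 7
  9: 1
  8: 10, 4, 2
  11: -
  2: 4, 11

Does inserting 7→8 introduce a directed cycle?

Adding 7→8 creates a cycle iff 8 can already reach 7.
Explore from 8: no path reaches 7. The graph stays acyclic.

No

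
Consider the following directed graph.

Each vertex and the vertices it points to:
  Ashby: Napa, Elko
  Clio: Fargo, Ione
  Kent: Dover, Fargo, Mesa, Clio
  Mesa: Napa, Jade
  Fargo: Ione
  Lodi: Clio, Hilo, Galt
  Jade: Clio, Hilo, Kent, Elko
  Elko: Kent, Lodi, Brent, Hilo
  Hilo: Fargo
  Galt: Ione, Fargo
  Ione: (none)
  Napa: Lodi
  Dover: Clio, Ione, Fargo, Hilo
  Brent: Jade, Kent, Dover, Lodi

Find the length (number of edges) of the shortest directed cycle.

For each vertex v, BFS finds the shortest path from v back to v.
The shortest such closed walk is Elko → Brent → Jade → Elko, length 3.

3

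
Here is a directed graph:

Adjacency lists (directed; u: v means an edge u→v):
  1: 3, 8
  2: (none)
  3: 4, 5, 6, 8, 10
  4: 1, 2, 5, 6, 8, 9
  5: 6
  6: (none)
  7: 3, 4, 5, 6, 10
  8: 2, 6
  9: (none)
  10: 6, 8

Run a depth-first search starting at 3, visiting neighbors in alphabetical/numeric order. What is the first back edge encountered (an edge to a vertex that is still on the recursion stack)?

DFS from 3 (visiting neighbors in alphabetical/numeric order); mark gray on enter, black on exit:
3 gray
  4 gray
    1 gray
      1→3: 3 is gray → back edge
First back edge: 1 → 3.

1->3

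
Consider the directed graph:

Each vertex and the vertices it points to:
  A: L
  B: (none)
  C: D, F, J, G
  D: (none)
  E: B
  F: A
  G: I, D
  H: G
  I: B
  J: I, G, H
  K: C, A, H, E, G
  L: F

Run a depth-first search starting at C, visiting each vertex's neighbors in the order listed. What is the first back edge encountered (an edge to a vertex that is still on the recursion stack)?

L->F

DFS from C (visiting each vertex's neighbors in the order listed); mark gray on enter, black on exit:
C gray
  D gray
  D black
  F gray
    A gray
      L gray
        L→F: F is gray → back edge
First back edge: L → F.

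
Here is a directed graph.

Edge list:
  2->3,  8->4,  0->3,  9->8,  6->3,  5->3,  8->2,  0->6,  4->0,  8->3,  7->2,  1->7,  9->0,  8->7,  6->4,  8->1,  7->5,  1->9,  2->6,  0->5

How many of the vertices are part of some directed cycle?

6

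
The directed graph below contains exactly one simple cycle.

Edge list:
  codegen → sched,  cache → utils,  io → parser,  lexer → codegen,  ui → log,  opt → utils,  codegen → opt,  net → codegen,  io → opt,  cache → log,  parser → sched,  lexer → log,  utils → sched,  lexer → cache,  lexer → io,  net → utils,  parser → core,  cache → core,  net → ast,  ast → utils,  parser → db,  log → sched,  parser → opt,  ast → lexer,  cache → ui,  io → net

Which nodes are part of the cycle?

io, ast, net, lexer

DFS with gray/black marking from ast:
ast gray
  lexer gray
    io gray
      parser gray
        sched gray
        sched black
        db gray
        db black
        opt gray
          utils gray
            utils→sched: sched black — skip
          utils black
        opt black
        core gray
        core black
      parser black
      net gray
        codegen gray
          codegen→sched: sched black — skip
          codegen→opt: opt black — skip
        codegen black
        net→utils: utils black — skip
        net→ast: ast is gray → back edge
Back edge closes the cycle ast → lexer → io → net → ast; its vertices are {io, ast, net, lexer}.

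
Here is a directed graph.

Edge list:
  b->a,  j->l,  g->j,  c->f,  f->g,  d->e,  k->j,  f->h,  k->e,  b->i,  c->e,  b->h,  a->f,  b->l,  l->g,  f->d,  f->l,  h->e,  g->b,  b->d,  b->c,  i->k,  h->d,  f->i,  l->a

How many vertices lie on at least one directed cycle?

9

A vertex is on a directed cycle iff it belongs to a strongly connected component of size ≥ 2 (or has a self-loop).
The vertices on cycles are {a, b, c, f, g, i, j, k, l} — 9 in total.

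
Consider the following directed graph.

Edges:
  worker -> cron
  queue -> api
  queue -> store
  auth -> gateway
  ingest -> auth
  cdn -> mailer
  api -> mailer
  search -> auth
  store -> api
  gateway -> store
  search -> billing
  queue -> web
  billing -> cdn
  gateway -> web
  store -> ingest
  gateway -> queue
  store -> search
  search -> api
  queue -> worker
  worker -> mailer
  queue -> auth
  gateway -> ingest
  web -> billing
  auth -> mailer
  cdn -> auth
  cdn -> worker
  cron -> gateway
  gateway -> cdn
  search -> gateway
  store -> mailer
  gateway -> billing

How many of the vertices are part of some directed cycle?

11

A vertex is on a directed cycle iff it belongs to a strongly connected component of size ≥ 2 (or has a self-loop).
The vertices on cycles are {cdn, web, auth, cron, queue, store, ingest, search, worker, billing, gateway} — 11 in total.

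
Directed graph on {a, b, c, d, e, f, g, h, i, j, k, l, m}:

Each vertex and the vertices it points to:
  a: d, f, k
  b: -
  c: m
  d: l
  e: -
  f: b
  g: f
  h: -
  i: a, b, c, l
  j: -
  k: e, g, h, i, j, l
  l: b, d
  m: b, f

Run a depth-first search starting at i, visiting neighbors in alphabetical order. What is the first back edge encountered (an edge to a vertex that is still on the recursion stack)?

DFS from i (visiting neighbors in alphabetical order); mark gray on enter, black on exit:
i gray
  a gray
    d gray
      l gray
        b gray
        b black
        l→d: d is gray → back edge
First back edge: l → d.

l->d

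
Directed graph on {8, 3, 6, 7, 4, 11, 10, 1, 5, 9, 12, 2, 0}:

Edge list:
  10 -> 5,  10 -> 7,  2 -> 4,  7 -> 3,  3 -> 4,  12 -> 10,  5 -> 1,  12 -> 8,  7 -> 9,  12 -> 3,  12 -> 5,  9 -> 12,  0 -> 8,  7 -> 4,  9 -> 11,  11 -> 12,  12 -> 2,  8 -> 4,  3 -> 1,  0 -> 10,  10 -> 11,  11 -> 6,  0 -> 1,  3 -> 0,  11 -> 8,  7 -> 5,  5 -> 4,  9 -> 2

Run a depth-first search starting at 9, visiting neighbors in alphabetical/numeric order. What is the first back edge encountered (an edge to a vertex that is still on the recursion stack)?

7->3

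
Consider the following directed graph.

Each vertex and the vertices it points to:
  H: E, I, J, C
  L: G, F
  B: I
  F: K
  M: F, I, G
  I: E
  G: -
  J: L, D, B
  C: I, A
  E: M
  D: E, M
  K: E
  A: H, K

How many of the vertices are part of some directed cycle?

A vertex is on a directed cycle iff it belongs to a strongly connected component of size ≥ 2 (or has a self-loop).
The vertices on cycles are {A, C, E, F, H, I, K, M} — 8 in total.

8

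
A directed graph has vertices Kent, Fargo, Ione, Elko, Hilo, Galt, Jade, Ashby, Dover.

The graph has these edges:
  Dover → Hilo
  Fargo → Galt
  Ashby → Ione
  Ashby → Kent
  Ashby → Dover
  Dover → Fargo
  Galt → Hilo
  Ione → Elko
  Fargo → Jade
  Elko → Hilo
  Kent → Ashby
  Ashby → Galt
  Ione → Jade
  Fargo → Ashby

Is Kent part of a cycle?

Kent is on a cycle iff Kent can reach itself via ≥1 edge.
Kent → Ashby → Kent — yes.

Yes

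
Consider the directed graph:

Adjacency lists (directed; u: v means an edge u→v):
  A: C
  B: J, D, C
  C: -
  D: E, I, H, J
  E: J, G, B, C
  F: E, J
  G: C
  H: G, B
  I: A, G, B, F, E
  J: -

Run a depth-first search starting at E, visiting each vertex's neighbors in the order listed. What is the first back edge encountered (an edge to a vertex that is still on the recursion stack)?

D→E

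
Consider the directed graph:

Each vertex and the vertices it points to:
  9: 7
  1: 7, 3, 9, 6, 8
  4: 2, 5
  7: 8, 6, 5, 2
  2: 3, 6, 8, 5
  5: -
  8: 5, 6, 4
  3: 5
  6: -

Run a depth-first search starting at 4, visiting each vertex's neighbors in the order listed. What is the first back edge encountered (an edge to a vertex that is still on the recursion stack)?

8->4

DFS from 4 (visiting each vertex's neighbors in the order listed); mark gray on enter, black on exit:
4 gray
  2 gray
    3 gray
      5 gray
      5 black
    3 black
    6 gray
    6 black
    8 gray
      8→5: 5 black — skip
      8→6: 6 black — skip
      8→4: 4 is gray → back edge
First back edge: 8 → 4.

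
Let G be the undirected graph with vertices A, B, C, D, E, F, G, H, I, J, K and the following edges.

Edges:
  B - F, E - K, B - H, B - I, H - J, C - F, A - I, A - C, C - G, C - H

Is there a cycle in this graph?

Yes

DFS, tracking each vertex's parent; an edge to a visited non-parent vertex closes a cycle.
Start from H:
visit H (parent –)
  visit B (parent H)
    B–H: parent, skip
    visit I (parent B)
      visit A (parent I)
        A–I: parent, skip
        visit C (parent A)
          C–A: parent, skip
          visit F (parent C)
            F–B: B visited and ≠ parent → cycle
Cycle: B – I – A – C – F – B.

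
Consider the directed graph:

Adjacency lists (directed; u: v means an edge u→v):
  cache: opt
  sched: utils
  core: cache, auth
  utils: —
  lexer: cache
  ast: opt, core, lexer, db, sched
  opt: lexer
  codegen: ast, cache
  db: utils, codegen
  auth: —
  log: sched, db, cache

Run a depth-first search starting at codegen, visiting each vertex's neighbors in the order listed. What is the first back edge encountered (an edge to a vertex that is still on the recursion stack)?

DFS from codegen (visiting each vertex's neighbors in the order listed); mark gray on enter, black on exit:
codegen gray
  ast gray
    opt gray
      lexer gray
        cache gray
          cache→opt: opt is gray → back edge
First back edge: cache → opt.

cache->opt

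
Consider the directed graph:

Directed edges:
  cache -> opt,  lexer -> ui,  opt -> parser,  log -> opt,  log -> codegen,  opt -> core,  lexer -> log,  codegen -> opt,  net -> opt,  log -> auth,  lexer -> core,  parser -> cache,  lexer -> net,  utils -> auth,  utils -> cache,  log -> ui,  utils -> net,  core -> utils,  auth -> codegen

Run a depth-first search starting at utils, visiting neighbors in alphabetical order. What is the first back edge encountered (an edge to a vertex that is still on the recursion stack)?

core→utils

DFS from utils (visiting neighbors in alphabetical order); mark gray on enter, black on exit:
utils gray
  auth gray
    codegen gray
      opt gray
        core gray
          core→utils: utils is gray → back edge
First back edge: core → utils.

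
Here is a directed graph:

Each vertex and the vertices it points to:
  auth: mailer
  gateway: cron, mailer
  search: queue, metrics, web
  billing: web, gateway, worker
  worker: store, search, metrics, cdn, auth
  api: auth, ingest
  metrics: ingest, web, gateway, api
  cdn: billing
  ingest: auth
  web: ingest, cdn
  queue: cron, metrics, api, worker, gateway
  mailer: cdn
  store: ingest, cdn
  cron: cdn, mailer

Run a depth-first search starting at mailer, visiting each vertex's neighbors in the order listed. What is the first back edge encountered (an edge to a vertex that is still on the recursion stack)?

DFS from mailer (visiting each vertex's neighbors in the order listed); mark gray on enter, black on exit:
mailer gray
  cdn gray
    billing gray
      web gray
        ingest gray
          auth gray
            auth→mailer: mailer is gray → back edge
First back edge: auth → mailer.

auth->mailer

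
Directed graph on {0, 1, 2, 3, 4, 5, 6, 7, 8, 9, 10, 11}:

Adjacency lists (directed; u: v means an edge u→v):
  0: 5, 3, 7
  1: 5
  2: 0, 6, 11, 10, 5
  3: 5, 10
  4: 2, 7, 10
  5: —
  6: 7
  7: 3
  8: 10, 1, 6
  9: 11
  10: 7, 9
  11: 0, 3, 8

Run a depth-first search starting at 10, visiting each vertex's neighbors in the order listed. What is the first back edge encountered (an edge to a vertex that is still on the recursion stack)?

3→10

DFS from 10 (visiting each vertex's neighbors in the order listed); mark gray on enter, black on exit:
10 gray
  7 gray
    3 gray
      5 gray
      5 black
      3→10: 10 is gray → back edge
First back edge: 3 → 10.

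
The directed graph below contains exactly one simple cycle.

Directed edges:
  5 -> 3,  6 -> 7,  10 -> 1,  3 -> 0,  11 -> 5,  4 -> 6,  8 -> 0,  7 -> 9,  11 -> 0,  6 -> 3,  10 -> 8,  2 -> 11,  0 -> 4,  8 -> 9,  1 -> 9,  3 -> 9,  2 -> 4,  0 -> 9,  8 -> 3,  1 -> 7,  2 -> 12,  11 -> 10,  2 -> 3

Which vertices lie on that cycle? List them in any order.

0, 3, 4, 6

DFS with gray/black marking from 4:
4 gray
  6 gray
    3 gray
      9 gray
      9 black
      0 gray
        0→4: 4 is gray → back edge
Back edge closes the cycle 4 → 6 → 3 → 0 → 4; its vertices are {0, 3, 4, 6}.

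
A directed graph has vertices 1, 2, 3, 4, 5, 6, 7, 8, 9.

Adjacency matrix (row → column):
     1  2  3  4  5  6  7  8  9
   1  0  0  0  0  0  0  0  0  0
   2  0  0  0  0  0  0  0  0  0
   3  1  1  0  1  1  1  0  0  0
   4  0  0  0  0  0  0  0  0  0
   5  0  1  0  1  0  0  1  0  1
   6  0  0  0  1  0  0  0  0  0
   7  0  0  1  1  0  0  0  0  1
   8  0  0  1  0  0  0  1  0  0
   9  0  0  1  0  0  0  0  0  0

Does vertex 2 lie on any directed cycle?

No

2 lies on a cycle iff there is a path from 2 back to itself.
Exploring from 2, it never reaches itself; equivalently, its strongly connected component is a singleton.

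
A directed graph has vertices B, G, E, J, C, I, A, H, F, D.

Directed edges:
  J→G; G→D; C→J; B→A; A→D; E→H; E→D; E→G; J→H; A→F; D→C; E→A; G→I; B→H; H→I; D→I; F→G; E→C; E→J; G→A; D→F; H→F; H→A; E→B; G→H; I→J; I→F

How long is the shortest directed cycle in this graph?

3

For each vertex v, BFS finds the shortest path from v back to v.
The shortest such closed walk is G → D → F → G, length 3.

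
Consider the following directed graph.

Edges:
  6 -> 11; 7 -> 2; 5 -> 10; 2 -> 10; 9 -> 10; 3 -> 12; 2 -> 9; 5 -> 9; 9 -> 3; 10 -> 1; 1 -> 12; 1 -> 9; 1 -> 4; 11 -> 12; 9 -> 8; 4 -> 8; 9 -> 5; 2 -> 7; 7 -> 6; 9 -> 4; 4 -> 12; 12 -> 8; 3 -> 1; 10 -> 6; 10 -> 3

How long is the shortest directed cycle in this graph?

For each vertex v, BFS finds the shortest path from v back to v.
The shortest such closed walk is 2 → 7 → 2, length 2.

2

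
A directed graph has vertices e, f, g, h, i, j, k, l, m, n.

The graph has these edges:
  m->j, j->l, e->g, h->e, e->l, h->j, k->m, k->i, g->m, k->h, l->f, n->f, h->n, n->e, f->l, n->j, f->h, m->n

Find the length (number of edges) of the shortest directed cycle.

For each vertex v, BFS finds the shortest path from v back to v.
The shortest such closed walk is f → l → f, length 2.

2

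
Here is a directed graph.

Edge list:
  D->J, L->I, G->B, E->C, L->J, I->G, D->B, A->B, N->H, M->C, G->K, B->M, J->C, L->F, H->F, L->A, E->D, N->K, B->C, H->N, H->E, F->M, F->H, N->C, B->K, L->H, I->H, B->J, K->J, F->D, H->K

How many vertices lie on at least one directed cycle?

3

A vertex is on a directed cycle iff it belongs to a strongly connected component of size ≥ 2 (or has a self-loop).
The vertices on cycles are {F, H, N} — 3 in total.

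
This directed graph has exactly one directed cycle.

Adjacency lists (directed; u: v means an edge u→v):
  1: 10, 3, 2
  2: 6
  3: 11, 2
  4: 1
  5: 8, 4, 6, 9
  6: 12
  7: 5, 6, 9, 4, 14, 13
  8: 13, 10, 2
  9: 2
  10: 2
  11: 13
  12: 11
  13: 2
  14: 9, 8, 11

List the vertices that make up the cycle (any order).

2, 6, 11, 12, 13

DFS with gray/black marking from 6:
6 gray
  12 gray
    11 gray
      13 gray
        2 gray
          2→6: 6 is gray → back edge
Back edge closes the cycle 6 → 12 → 11 → 13 → 2 → 6; its vertices are {2, 6, 11, 12, 13}.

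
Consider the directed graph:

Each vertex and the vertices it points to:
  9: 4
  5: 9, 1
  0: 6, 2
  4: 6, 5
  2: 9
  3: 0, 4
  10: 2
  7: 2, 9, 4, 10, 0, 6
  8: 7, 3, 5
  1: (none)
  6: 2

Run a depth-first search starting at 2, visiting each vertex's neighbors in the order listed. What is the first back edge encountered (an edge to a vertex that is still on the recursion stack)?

DFS from 2 (visiting each vertex's neighbors in the order listed); mark gray on enter, black on exit:
2 gray
  9 gray
    4 gray
      6 gray
        6→2: 2 is gray → back edge
First back edge: 6 → 2.

6->2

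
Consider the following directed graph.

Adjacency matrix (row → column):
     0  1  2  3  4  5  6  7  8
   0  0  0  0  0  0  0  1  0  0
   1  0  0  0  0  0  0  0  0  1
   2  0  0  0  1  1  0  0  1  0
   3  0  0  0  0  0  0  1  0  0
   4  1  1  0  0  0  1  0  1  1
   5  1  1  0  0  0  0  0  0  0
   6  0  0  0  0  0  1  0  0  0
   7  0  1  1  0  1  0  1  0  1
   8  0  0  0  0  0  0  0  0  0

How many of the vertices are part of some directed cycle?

A vertex is on a directed cycle iff it belongs to a strongly connected component of size ≥ 2 (or has a self-loop).
The vertices on cycles are {0, 2, 4, 5, 6, 7} — 6 in total.

6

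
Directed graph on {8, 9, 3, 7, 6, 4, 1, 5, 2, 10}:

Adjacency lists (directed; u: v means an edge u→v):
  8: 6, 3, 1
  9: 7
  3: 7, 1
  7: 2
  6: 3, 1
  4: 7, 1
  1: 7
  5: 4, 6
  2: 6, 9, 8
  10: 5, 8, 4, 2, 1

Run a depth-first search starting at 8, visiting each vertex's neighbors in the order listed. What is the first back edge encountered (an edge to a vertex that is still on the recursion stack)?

DFS from 8 (visiting each vertex's neighbors in the order listed); mark gray on enter, black on exit:
8 gray
  6 gray
    3 gray
      7 gray
        2 gray
          2→6: 6 is gray → back edge
First back edge: 2 → 6.

2→6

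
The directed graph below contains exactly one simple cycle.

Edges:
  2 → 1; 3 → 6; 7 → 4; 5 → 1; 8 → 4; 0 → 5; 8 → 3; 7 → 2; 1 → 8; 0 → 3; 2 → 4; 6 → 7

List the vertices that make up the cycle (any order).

DFS with gray/black marking from 3:
3 gray
  6 gray
    7 gray
      2 gray
        4 gray
        4 black
        1 gray
          8 gray
            8→3: 3 is gray → back edge
Back edge closes the cycle 3 → 6 → 7 → 2 → 1 → 8 → 3; its vertices are {1, 2, 3, 6, 7, 8}.

1, 2, 3, 6, 7, 8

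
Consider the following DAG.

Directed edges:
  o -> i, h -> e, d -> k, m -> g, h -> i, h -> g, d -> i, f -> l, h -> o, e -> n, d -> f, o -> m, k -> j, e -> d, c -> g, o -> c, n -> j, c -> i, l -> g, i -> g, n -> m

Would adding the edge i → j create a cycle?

No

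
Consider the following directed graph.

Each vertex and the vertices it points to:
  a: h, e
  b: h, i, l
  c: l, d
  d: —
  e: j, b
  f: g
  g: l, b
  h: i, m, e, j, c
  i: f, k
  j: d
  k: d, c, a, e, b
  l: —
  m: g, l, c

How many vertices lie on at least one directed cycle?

9

A vertex is on a directed cycle iff it belongs to a strongly connected component of size ≥ 2 (or has a self-loop).
The vertices on cycles are {a, b, e, f, g, h, i, k, m} — 9 in total.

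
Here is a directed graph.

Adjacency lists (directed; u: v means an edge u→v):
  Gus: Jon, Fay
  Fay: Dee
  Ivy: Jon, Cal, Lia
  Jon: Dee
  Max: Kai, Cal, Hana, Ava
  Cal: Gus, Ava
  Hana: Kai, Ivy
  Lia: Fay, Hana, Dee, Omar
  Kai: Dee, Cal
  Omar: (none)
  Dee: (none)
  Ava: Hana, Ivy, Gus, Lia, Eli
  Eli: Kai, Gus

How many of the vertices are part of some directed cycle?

7

A vertex is on a directed cycle iff it belongs to a strongly connected component of size ≥ 2 (or has a self-loop).
The vertices on cycles are {Ava, Cal, Eli, Ivy, Kai, Lia, Hana} — 7 in total.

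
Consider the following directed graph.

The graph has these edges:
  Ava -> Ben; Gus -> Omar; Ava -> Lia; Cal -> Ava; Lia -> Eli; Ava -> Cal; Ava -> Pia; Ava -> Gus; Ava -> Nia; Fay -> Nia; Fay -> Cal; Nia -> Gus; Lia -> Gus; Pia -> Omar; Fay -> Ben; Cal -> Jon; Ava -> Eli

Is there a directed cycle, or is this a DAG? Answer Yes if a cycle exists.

Yes

DFS with white/gray/black marking, starting from Omar:
Omar gray
Omar black
Gus gray
  Gus→Omar: Omar black — skip
Gus black
Eli gray
Eli black
Fay gray
  Nia gray
    Nia→Gus: Gus black — skip
  Nia black
  Cal gray
    Ava gray
      Ava→Eli: Eli black — skip
      Ava→Nia: Nia black — skip
      Ava→Gus: Gus black — skip
      Lia gray
        Lia→Eli: Eli black — skip
        Lia→Gus: Gus black — skip
      Lia black
      Pia gray
        Pia→Omar: Omar black — skip
      Pia black
      Ben gray
      Ben black
      Ava→Cal: Cal is gray → back edge
Back edge found, so a cycle exists: Cal → Ava → Cal.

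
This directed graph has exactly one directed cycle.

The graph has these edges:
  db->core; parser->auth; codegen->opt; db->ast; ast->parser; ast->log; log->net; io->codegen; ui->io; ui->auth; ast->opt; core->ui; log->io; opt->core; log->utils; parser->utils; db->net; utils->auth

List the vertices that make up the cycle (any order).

io, ui, opt, core, codegen

DFS with gray/black marking from opt:
opt gray
  core gray
    ui gray
      io gray
        codegen gray
          codegen→opt: opt is gray → back edge
Back edge closes the cycle opt → core → ui → io → codegen → opt; its vertices are {io, ui, opt, core, codegen}.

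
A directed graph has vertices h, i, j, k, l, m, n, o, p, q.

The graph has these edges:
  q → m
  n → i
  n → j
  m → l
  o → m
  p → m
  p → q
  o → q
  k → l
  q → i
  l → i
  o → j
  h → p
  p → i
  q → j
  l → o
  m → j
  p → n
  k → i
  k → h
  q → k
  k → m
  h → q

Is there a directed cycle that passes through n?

n lies on a cycle iff there is a path from n back to itself.
Exploring from n, it never reaches itself; equivalently, its strongly connected component is a singleton.

No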